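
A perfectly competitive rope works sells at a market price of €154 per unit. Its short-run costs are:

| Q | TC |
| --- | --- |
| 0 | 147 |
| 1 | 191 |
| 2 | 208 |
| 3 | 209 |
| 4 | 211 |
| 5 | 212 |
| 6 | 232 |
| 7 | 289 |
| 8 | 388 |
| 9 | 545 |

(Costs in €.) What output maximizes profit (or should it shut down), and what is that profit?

Compute π = P·Q − TC at each output: Q=0: -147; Q=1: -37; Q=2: 100; Q=3: 253; Q=4: 405; Q=5: 558; Q=6: 692; Q=7: 789; Q=8: 844; Q=9: 841.
Profit is maximized at Q = 8. AVC there is 241/8 = €30.12 ≤ P, so producing beats shutting down (which would give -€147).

Q = 8; profit = €844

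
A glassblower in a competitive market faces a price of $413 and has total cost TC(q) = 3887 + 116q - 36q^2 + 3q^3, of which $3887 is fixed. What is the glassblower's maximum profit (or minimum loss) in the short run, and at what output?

Profit = -$257 at q = 11

AVC = 116 - 36q + 3q^2 has its minimum $8 at q = 6; price $413 clears that bar, so the firm operates.
With MC = 116 - 72q + 9q^2, P = MC on the upward-sloping part at q* = 11.
TR = 413·11 = 4543. TC = 3887 + 913 = 4800. Profit = 4543 − 4800 = -$257.
Shutting down would mean losing the fixed cost of $3887, so operating at a loss of $257 is better by $3630.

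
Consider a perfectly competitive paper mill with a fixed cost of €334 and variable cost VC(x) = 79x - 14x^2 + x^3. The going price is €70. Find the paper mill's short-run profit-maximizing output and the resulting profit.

Profit = -€10 at x = 9

AVC = 79 - 14x + x^2; min AVC = €30 at x = 7. Since P = €70 ≥ min AVC, the firm produces.
With MC = 79 - 28x + 3x^2, P = MC on the upward-sloping part at x* = 9.
TR = 70·9 = 630. TC = 334 + 306 = 640. Profit = 630 − 640 = -€10.
That loss of €10 beats the €334 the firm would lose by shutting down; producing recovers €324 of fixed cost.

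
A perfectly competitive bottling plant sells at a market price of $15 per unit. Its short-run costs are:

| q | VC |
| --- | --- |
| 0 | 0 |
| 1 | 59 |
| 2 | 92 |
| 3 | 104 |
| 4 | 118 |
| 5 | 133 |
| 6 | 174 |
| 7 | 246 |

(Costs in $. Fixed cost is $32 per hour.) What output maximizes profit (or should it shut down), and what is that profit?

Compute π = P·q − TC at each output: q=0: -32; q=1: -76; q=2: -94; q=3: -91; q=4: -90; q=5: -90; q=6: -116; q=7: -173.
Profit is highest at q = 0. Equivalently, the lowest AVC in the table is 133/5 ≈ $26.60 at q = 5, and P = $15 falls below it — price never covers variable cost, so the firm shuts down and loses only its fixed cost.

q = 0 (shut down); profit = -$32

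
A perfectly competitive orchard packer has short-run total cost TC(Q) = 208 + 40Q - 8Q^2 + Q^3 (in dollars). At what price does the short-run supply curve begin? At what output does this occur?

$24 per unit, at Q = 4

The shutdown price is the minimum of AVC. VC = 40Q - 8Q^2 + Q^3, so AVC = 40 - 8Q + Q^2.
dAVC/dQ = -8 + 2Q = 0 gives Q = 4. min AVC = 40 - 8·4 + 4^2 = 24.
The firm shuts down for any P below $24.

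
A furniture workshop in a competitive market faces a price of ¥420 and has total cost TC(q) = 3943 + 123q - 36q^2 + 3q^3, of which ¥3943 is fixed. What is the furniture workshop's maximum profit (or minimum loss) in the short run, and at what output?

Profit = -¥313 at q = 11

AVC = 123 - 36q + 3q^2; min AVC = ¥15 at q = 6. Since P = ¥420 ≥ min AVC, the firm produces.
MC = 123 - 72q + 9q^2. Setting P = MC and taking the root on the rising branch gives q* = 11.
TR = 420·11 = 4620. TC = 3943 + 990 = 4933. Profit = 4620 − 4933 = -¥313.
Shutting down would mean losing the fixed cost of ¥3943, so operating at a loss of ¥313 is better by ¥3630.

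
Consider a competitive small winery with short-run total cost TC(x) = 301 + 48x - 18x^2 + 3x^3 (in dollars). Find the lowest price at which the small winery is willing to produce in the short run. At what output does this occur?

$21 per unit, at x = 3

The firm shuts down when price falls below the minimum of average variable cost. AVC = VC/x = 48 - 18x + 3x^2.
At the minimum of AVC, MC = AVC. MC = 48 - 36x + 9x^2; setting MC = AVC gives 6x^2 - 18x = 0, so x = 3. min AVC = 21.
For P < $21 the firm produces nothing.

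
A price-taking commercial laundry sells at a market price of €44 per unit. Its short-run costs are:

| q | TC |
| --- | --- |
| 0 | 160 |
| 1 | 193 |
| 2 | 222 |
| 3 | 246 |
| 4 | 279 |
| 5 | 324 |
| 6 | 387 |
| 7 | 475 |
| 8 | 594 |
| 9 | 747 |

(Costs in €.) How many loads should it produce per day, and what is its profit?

q = 4; profit = -€103

Profit at each row (π = 44q − TC): q=0: -160; q=1: -149; q=2: -134; q=3: -114; q=4: -103; q=5: -104; q=6: -123; q=7: -167; q=8: -242; q=9: -351.
Profit is maximized at q = 4. AVC there is 119/4 = €29.75 ≤ P, so producing beats shutting down (which would give -€160).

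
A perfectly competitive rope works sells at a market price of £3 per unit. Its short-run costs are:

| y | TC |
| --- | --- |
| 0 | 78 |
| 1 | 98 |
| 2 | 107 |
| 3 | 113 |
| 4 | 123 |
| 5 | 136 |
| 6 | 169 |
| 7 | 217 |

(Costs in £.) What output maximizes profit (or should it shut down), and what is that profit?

Compute π = P·y − TC at each output: y=0: -78; y=1: -95; y=2: -101; y=3: -104; y=4: -111; y=5: -121; y=6: -151; y=7: -196.
Profit is highest at y = 0. Equivalently, the lowest AVC in the table is 45/4 ≈ £11.25 at y = 4, and P = £3 falls below it — price never covers variable cost, so the firm shuts down and loses only its fixed cost.

y = 0 (shut down); profit = -£78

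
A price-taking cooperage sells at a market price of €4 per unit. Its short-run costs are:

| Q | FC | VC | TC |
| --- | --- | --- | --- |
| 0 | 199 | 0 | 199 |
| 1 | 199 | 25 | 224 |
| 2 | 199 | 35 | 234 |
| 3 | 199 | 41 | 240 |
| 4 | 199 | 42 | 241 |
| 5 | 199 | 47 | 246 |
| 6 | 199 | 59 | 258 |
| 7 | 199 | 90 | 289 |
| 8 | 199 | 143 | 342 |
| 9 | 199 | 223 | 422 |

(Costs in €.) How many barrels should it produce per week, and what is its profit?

Tabulate TR − TC: Q=0: -199; Q=1: -220; Q=2: -226; Q=3: -228; Q=4: -225; Q=5: -226; Q=6: -234; Q=7: -261; Q=8: -310; Q=9: -386.
Profit is highest at Q = 0. Equivalently, the lowest AVC in the table is 47/5 ≈ €9.40 at Q = 5, and P = €4 falls below it — price never covers variable cost, so the firm shuts down and loses only its fixed cost.

Q = 0 (shut down); profit = -€199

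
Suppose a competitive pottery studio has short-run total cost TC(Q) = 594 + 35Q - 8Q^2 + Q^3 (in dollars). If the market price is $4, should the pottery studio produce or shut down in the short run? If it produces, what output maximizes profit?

Variable cost is VC = 35Q - 8Q^2 + Q^3, so AVC = VC/Q = 35 - 8Q + Q^2 and MC = dTC/dQ = 35 - 16Q + 3Q^2.
AVC is minimized where dAVC/dQ = -8 + 2Q = 0, at Q = 4; min AVC = 35 - 8·4 + 4^2 = $19.
P = $4 lies below min AVC = $19; no output level covers variable cost.
Shutting down limits the loss to fixed cost, $594.

Shut down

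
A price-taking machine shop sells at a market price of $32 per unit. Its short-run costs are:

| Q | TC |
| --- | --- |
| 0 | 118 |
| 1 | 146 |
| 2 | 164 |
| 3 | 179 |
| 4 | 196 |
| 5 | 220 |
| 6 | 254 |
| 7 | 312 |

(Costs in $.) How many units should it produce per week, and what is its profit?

Profit at each row (π = 32Q − TC): Q=0: -118; Q=1: -114; Q=2: -100; Q=3: -83; Q=4: -68; Q=5: -60; Q=6: -62; Q=7: -88.
Profit is maximized at Q = 5. AVC there is 102/5 = $20.40 ≤ P, so producing beats shutting down (which would give -$118).

Q = 5; profit = -$60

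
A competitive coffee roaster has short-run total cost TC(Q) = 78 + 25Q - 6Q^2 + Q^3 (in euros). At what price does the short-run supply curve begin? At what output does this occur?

€16 per unit, at Q = 3

Short-run supply begins at min AVC. From VC = 25Q - 6Q^2 + Q^3, AVC = 25 - 6Q + Q^2.
At the minimum of AVC, MC = AVC. MC = 25 - 12Q + 3Q^2; setting MC = AVC gives 2Q^2 - 6Q = 0, so Q = 3. min AVC = 16.
So the shutdown price is €16.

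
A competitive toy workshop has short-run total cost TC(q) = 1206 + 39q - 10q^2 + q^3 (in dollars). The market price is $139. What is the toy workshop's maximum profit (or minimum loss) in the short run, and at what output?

AVC = 39 - 10q + q^2 has its minimum $14 at q = 5; price $139 clears that bar, so the firm operates.
With MC = 39 - 20q + 3q^2, P = MC on the upward-sloping part at q* = 10.
TR = 139·10 = 1390. TC = 1206 + 390 = 1596. Profit = 1390 − 1596 = -$206.
By producing, the firm covers all variable cost plus $1000 of fixed cost; shutting down would lose the full $1206.

Profit = -$206 at q = 10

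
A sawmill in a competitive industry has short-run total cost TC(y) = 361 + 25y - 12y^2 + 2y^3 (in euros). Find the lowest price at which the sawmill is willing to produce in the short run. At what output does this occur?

The firm shuts down when price falls below the minimum of average variable cost. AVC = VC/y = 25 - 12y + 2y^2.
At the minimum of AVC, MC = AVC. MC = 25 - 24y + 6y^2; setting MC = AVC gives 4y^2 - 12y = 0, so y = 3. min AVC = 7.
For P < €7 the firm produces nothing.

€7 per unit, at y = 3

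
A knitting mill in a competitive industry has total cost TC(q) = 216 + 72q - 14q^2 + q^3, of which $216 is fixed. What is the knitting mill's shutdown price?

$23 per unit

The shutdown price is the minimum of AVC. VC = 72q - 14q^2 + q^3, so AVC = 72 - 14q + q^2.
At the minimum of AVC, MC = AVC. MC = 72 - 28q + 3q^2; setting MC = AVC gives 2q^2 - 14q = 0, so q = 7. min AVC = 23.
So the shutdown price is $23.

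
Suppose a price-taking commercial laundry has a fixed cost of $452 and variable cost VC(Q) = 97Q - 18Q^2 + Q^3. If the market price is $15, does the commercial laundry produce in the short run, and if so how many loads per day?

Shut down

Strip out fixed cost: VC = 97Q - 18Q^2 + Q^3. Then AVC = 97 - 18Q + Q^2 and MC = 97 - 36Q + 3Q^2.
AVC hits its minimum where MC = AVC, at Q = 9, giving min AVC = 97 - 18·9 + 9^2 = $16.
Since P = $15 < min AVC = $16, price fails to cover variable cost at any output.
The firm minimizes its loss by shutting down and losing only its fixed cost of $452.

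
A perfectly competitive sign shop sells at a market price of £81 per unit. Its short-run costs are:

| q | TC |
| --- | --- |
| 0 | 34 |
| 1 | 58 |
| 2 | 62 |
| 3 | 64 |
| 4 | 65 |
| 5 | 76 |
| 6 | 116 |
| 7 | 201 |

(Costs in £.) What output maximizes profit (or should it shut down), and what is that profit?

q = 6; profit = £370

Profit at each row (π = 81q − TC): q=0: -34; q=1: 23; q=2: 100; q=3: 179; q=4: 259; q=5: 329; q=6: 370; q=7: 366.
Profit is maximized at q = 6. AVC there is 82/6 = £13.67 ≤ P, so producing beats shutting down (which would give -£34).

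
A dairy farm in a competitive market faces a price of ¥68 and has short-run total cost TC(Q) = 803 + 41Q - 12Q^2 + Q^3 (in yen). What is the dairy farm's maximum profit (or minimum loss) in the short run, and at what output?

AVC = 41 - 12Q + Q^2 has its minimum ¥5 at Q = 6; price ¥68 clears that bar, so the firm operates.
MC = 41 - 24Q + 3Q^2. Setting P = MC and taking the root on the rising branch gives Q* = 9.
TR = 68·9 = 612. TC = 803 + 126 = 929. Profit = 612 − 929 = -¥317.
Shutting down would mean losing the fixed cost of ¥803, so operating at a loss of ¥317 is better by ¥486.

Profit = -¥317 at Q = 9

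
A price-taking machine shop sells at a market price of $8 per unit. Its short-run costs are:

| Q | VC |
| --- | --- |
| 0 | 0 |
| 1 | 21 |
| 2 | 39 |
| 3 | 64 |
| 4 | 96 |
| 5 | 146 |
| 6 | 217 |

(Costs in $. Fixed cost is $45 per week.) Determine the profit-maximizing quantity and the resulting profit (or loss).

Q = 0 (shut down); profit = -$45

Tabulate TR − TC: Q=0: -45; Q=1: -58; Q=2: -68; Q=3: -85; Q=4: -109; Q=5: -151; Q=6: -214.
Profit is highest at Q = 0. Equivalently, the lowest AVC in the table is 39/2 ≈ $19.50 at Q = 2, and P = $8 falls below it — price never covers variable cost, so the firm shuts down and loses only its fixed cost.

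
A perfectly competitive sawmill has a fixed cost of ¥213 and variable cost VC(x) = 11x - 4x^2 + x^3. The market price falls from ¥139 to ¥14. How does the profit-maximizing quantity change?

Output falls from 8 to 3

MC = 11 - 8x + 3x^2; the shutdown threshold is min AVC = ¥7 (at x = 2).
At P = ¥139 ≥ min AVC, set P = MC on the rising branch: x = 8.
At P = ¥14 ≥ min AVC, set P = MC: x = 3. The firm stays open but cuts output.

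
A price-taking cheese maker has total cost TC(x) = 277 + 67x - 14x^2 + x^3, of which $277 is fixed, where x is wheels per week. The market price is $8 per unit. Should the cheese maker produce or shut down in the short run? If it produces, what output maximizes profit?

Shut down

Strip out fixed cost: VC = 67x - 14x^2 + x^3. Then AVC = 67 - 14x + x^2 and MC = 67 - 28x + 3x^2.
AVC is minimized where dAVC/dx = -14 + 2x = 0, at x = 7; min AVC = 67 - 14·7 + 7^2 = $18.
Since P = $8 < min AVC = $18, price fails to cover variable cost at any output.
The firm minimizes its loss by shutting down and losing only its fixed cost of $277.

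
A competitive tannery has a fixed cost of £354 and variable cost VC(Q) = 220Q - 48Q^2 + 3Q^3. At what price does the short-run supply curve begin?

The firm shuts down when price falls below the minimum of average variable cost. AVC = VC/Q = 220 - 48Q + 3Q^2.
dAVC/dQ = -48 + 6Q = 0 gives Q = 8. min AVC = 220 - 48·8 + 3·8^2 = 28.
The firm shuts down for any P below £28.

£28 per unit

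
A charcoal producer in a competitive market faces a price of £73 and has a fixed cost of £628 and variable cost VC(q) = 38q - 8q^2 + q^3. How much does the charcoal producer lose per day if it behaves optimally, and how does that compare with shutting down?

AVC = 38 - 8q + q^2 has its minimum £22 at q = 4; price £73 clears that bar, so the firm operates.
MC = 38 - 16q + 3q^2. Setting P = MC and taking the root on the rising branch gives q* = 7.
TR = 73·7 = 511. TC = 628 + 217 = 845. Profit = 511 − 845 = -£334.
By producing, the firm covers all variable cost plus £294 of fixed cost; shutting down would lose the full £628.

Profit = -£334 at q = 7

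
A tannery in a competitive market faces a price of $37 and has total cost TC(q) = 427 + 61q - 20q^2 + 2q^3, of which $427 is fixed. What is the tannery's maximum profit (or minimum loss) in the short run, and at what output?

AVC = 61 - 20q + 2q^2 has its minimum $11 at q = 5; price $37 clears that bar, so the firm operates.
With MC = 61 - 40q + 6q^2, P = MC on the upward-sloping part at q* = 6.
TR = 37·6 = 222. TC = 427 + 78 = 505. Profit = 222 − 505 = -$283.
That loss of $283 beats the $427 the firm would lose by shutting down; producing recovers $144 of fixed cost.

Profit = -$283 at q = 6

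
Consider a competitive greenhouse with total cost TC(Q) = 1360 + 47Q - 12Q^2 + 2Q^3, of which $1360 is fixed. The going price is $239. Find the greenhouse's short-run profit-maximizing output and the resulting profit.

AVC = 47 - 12Q + 2Q^2; min AVC = $29 at Q = 3. Since P = $239 ≥ min AVC, the firm produces.
MC = 47 - 24Q + 6Q^2. Setting P = MC and taking the root on the rising branch gives Q* = 8.
TR = 239·8 = 1912. TC = 1360 + 632 = 1992. Profit = 1912 − 1992 = -$80.
Shutting down would mean losing the fixed cost of $1360, so operating at a loss of $80 is better by $1280.

Profit = -$80 at Q = 8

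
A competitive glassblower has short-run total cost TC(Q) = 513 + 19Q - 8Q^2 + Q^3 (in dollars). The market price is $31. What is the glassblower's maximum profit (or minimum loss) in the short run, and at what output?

Profit = -$369 at Q = 6

AVC = 19 - 8Q + Q^2 has its minimum $3 at Q = 4; price $31 clears that bar, so the firm operates.
With MC = 19 - 16Q + 3Q^2, P = MC on the upward-sloping part at Q* = 6.
TR = 31·6 = 186. TC = 513 + 42 = 555. Profit = 186 − 555 = -$369.
By producing, the firm covers all variable cost plus $144 of fixed cost; shutting down would lose the full $513.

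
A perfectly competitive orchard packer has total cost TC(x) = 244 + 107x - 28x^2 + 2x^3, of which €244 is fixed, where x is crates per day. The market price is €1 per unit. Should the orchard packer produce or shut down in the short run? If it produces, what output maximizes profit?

Shut down

Variable cost is VC = 107x - 28x^2 + 2x^3, so AVC = VC/x = 107 - 28x + 2x^2 and MC = dTC/dx = 107 - 56x + 6x^2.
AVC hits its minimum where MC = AVC, at x = 7, giving min AVC = 107 - 28·7 + 2·7^2 = €9.
With P < min AVC (€1 < €9), every unit sold adds to the loss.
Best response: produce nothing and absorb the €244 fixed cost.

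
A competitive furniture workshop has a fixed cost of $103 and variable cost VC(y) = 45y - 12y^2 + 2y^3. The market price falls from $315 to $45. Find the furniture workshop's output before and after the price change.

AVC = 45 - 12y + 2y^2, minimized at y = 3 where min AVC = $27. MC = 45 - 24y + 6y^2.
With P = $315 above the shutdown price, P = MC gives y = 9.
At P = $45 ≥ min AVC, set P = MC: y = 4. The firm stays open but cuts output.

Output falls from 9 to 4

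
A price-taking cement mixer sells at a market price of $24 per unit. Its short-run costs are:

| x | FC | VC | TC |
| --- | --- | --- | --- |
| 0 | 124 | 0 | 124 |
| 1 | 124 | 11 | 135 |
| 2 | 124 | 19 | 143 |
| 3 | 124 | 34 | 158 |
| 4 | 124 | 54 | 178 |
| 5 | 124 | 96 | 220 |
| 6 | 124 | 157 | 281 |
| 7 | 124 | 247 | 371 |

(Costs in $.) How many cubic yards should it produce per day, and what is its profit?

Tabulate TR − TC: x=0: -124; x=1: -111; x=2: -95; x=3: -86; x=4: -82; x=5: -100; x=6: -137; x=7: -203.
Profit is maximized at x = 4. AVC there is 54/4 = $13.50 ≤ P, so producing beats shutting down (which would give -$124).

x = 4; profit = -$82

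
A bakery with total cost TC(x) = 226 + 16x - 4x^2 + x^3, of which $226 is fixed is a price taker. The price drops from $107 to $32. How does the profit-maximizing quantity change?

MC = 16 - 8x + 3x^2; the shutdown threshold is min AVC = $12 (at x = 2).
At P = $107 ≥ min AVC, set P = MC on the rising branch: x = 7.
At P = $32 ≥ min AVC, set P = MC: x = 4. The firm stays open but cuts output.

Output falls from 7 to 4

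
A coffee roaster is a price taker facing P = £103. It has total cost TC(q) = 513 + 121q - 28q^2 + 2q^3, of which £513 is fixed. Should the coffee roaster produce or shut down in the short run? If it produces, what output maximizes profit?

Produce at q = 9

Strip out fixed cost: VC = 121q - 28q^2 + 2q^3. Then AVC = 121 - 28q + 2q^2 and MC = 121 - 56q + 6q^2.
AVC is minimized where dAVC/dq = -28 + 4q = 0, at q = 7; min AVC = 121 - 28·7 + 2·7^2 = £23.
P = £103 exceeds min AVC = £23, so the firm stays open.
Set P = MC: 103 = 121 - 56q + 6q^2 → 18 - 56q + 6q^2 = 0. The roots are q = 1/3 and q = 9; the profit-maximizing output is on the rising part of MC, so q* = 9.
Check: AVC at q = 9 is £31 ≤ P, so revenue covers variable cost.
Profit = P·q − TC = 103·9 − 792 = £135.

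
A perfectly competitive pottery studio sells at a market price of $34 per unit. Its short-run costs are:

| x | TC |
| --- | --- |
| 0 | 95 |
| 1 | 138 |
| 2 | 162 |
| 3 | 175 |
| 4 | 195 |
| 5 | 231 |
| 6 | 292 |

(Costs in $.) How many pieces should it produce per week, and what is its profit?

x = 4; profit = -$59

Compute π = P·x − TC at each output: x=0: -95; x=1: -104; x=2: -94; x=3: -73; x=4: -59; x=5: -61; x=6: -88.
Profit is maximized at x = 4. AVC there is 100/4 = $25 ≤ P, so producing beats shutting down (which would give -$95).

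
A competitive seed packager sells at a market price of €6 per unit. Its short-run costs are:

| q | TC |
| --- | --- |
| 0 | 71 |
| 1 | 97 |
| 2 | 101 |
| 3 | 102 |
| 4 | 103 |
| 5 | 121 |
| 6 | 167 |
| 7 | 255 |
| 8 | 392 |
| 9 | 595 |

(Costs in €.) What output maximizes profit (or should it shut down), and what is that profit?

Tabulate TR − TC: q=0: -71; q=1: -91; q=2: -89; q=3: -84; q=4: -79; q=5: -91; q=6: -131; q=7: -213; q=8: -344; q=9: -541.
Profit is highest at q = 0. Equivalently, the lowest AVC in the table is 32/4 ≈ €8 at q = 4, and P = €6 falls below it — price never covers variable cost, so the firm shuts down and loses only its fixed cost.

q = 0 (shut down); profit = -€71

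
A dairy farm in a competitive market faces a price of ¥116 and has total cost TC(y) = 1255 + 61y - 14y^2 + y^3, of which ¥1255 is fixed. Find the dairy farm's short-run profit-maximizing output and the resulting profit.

AVC = 61 - 14y + y^2 has its minimum ¥12 at y = 7; price ¥116 clears that bar, so the firm operates.
MC = 61 - 28y + 3y^2. Setting P = MC and taking the root on the rising branch gives y* = 11.
TR = 116·11 = 1276. TC = 1255 + 308 = 1563. Profit = 1276 − 1563 = -¥287.
Shutting down would mean losing the fixed cost of ¥1255, so operating at a loss of ¥287 is better by ¥968.

Profit = -¥287 at y = 11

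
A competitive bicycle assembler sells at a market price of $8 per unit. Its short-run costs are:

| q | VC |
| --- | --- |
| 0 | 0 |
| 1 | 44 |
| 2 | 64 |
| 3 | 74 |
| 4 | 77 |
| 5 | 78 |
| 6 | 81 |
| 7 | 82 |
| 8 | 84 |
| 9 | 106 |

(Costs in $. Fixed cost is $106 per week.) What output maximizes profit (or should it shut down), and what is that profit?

Tabulate TR − TC: q=0: -106; q=1: -142; q=2: -154; q=3: -156; q=4: -151; q=5: -144; q=6: -139; q=7: -132; q=8: -126; q=9: -140.
Profit is highest at q = 0. Equivalently, the lowest AVC in the table is 84/8 ≈ $10.50 at q = 8, and P = $8 falls below it — price never covers variable cost, so the firm shuts down and loses only its fixed cost.

q = 0 (shut down); profit = -$106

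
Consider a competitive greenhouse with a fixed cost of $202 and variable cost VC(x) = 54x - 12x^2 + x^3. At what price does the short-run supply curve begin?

Short-run supply begins at min AVC. From VC = 54x - 12x^2 + x^3, AVC = 54 - 12x + x^2.
At the minimum of AVC, MC = AVC. MC = 54 - 24x + 3x^2; setting MC = AVC gives 2x^2 - 12x = 0, so x = 6. min AVC = 18.
So the shutdown price is $18.

$18 per unit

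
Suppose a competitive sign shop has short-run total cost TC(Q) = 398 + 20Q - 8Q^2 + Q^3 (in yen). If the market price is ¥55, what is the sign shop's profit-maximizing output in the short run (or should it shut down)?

Strip out fixed cost: VC = 20Q - 8Q^2 + Q^3. Then AVC = 20 - 8Q + Q^2 and MC = 20 - 16Q + 3Q^2.
AVC hits its minimum where MC = AVC, at Q = 4, giving min AVC = 20 - 8·4 + 4^2 = ¥4.
Since P = ¥55 ≥ min AVC = ¥4, price covers variable cost and the firm should produce.
Set P = MC: 55 = 20 - 16Q + 3Q^2 → -35 - 16Q + 3Q^2 = 0. The roots are Q = -5/3 and Q = 7; the profit-maximizing output is on the rising part of MC, so Q* = 7.
Check: AVC at Q = 7 is ¥13 ≤ P, so revenue covers variable cost.
Profit = P·Q − TC = 55·7 − 489 = -¥104, a loss, but smaller than the ¥398 fixed cost the firm would lose by shutting down.

Produce at Q = 7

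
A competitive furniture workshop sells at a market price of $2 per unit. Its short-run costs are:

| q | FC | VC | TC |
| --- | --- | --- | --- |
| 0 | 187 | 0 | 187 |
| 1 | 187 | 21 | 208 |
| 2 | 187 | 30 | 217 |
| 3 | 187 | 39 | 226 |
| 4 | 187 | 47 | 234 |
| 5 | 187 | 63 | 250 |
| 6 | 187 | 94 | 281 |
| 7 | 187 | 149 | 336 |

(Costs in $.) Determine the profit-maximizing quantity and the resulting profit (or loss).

q = 0 (shut down); profit = -$187

Tabulate TR − TC: q=0: -187; q=1: -206; q=2: -213; q=3: -220; q=4: -226; q=5: -240; q=6: -269; q=7: -322.
Profit is highest at q = 0. Equivalently, the lowest AVC in the table is 47/4 ≈ $11.75 at q = 4, and P = $2 falls below it — price never covers variable cost, so the firm shuts down and loses only its fixed cost.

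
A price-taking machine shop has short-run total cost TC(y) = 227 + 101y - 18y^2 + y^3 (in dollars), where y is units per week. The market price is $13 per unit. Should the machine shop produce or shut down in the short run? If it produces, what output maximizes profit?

Variable cost is VC = 101y - 18y^2 + y^3, so AVC = VC/y = 101 - 18y + y^2 and MC = dTC/dy = 101 - 36y + 3y^2.
AVC hits its minimum where MC = AVC, at y = 9, giving min AVC = 101 - 18·9 + 9^2 = $20.
P = $13 lies below min AVC = $20; no output level covers variable cost.
Shutting down limits the loss to fixed cost, $227.

Shut down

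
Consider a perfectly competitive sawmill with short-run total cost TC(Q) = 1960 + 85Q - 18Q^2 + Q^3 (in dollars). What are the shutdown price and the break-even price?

AVC = 85 - 18Q + Q^2; minimized at Q = 9, giving min AVC = $4. That is the shutdown price.
ATC = 1960/Q + 85 - 18Q + Q^2. Setting dATC/dQ = −1960/Q^2 − 18 + 2Q = 0 gives Q = 14 (since 2·14^3 − 18·14^2 = 1960).
min ATC = 1960/14 + 85 − 18·14 + 14^2 = $169. That is the break-even price.
For $4 ≤ P < $169 the firm produces at a loss; below $4 it shuts down.

Shutdown price = $4; break-even price = $169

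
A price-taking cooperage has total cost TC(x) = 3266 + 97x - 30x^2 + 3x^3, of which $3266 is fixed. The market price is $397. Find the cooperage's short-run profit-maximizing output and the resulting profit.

AVC = 97 - 30x + 3x^2; min AVC = $22 at x = 5. Since P = $397 ≥ min AVC, the firm produces.
With MC = 97 - 60x + 9x^2, P = MC on the upward-sloping part at x* = 10.
TR = 397·10 = 3970. TC = 3266 + 970 = 4236. Profit = 3970 − 4236 = -$266.
Shutting down would mean losing the fixed cost of $3266, so operating at a loss of $266 is better by $3000.

Profit = -$266 at x = 10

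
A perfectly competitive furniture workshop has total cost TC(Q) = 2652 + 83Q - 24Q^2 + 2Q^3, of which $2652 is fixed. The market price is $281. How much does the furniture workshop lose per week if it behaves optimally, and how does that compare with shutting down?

Profit = -$232 at Q = 11

AVC = 83 - 24Q + 2Q^2 has its minimum $11 at Q = 6; price $281 clears that bar, so the firm operates.
With MC = 83 - 48Q + 6Q^2, P = MC on the upward-sloping part at Q* = 11.
TR = 281·11 = 3091. TC = 2652 + 671 = 3323. Profit = 3091 − 3323 = -$232.
By producing, the firm covers all variable cost plus $2420 of fixed cost; shutting down would lose the full $2652.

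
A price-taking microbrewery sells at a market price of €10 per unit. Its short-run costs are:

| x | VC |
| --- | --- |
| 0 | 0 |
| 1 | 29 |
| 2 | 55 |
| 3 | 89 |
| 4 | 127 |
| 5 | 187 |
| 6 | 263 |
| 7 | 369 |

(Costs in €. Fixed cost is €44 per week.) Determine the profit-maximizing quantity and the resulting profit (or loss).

x = 0 (shut down); profit = -€44

Tabulate TR − TC: x=0: -44; x=1: -63; x=2: -79; x=3: -103; x=4: -131; x=5: -181; x=6: -247; x=7: -343.
Profit is highest at x = 0. Equivalently, the lowest AVC in the table is 55/2 ≈ €27.50 at x = 2, and P = €10 falls below it — price never covers variable cost, so the firm shuts down and loses only its fixed cost.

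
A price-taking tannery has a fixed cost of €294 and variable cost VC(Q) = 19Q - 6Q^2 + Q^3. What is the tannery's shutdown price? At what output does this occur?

€10 per unit, at Q = 3

Short-run supply begins at min AVC. From VC = 19Q - 6Q^2 + Q^3, AVC = 19 - 6Q + Q^2.
dAVC/dQ = -6 + 2Q = 0 gives Q = 3. min AVC = 19 - 6·3 + 3^2 = 10.
So the shutdown price is €10.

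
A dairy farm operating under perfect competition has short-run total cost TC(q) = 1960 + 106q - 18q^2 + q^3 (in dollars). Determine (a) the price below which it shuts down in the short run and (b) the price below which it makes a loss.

Shutdown price = $25; break-even price = $190

Shutdown price = min AVC. AVC = 106 - 18q + q^2, with vertex at q = 9 and minimum $25.
ATC = 1960/q + 106 - 18q + q^2. Setting dATC/dq = −1960/q^2 − 18 + 2q = 0 gives q = 14 (since 2·14^3 − 18·14^2 = 1960).
min ATC = 1960/14 + 106 − 18·14 + 14^2 = $190. That is the break-even price.
Between these two prices the firm operates at a loss; above $190 it earns a profit.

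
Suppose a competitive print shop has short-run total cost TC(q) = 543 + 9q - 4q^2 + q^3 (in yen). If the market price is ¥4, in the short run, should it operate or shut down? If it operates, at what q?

Shut down

From TC, MC = TC'(q) = 9 - 8q + 3q^2 and AVC = VC/q = 9 - 4q + q^2.
AVC is minimized where dAVC/dq = -4 + 2q = 0, at q = 2; min AVC = 9 - 4·2 + 2^2 = ¥5.
With P < min AVC (¥4 < ¥5), every unit sold adds to the loss.
Shutting down limits the loss to fixed cost, ¥543.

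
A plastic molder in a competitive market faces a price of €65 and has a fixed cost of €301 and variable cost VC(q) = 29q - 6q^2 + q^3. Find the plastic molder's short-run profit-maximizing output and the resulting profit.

AVC = 29 - 6q + q^2 has its minimum €20 at q = 3; price €65 clears that bar, so the firm operates.
MC = 29 - 12q + 3q^2. Setting P = MC and taking the root on the rising branch gives q* = 6.
TR = 65·6 = 390. TC = 301 + 174 = 475. Profit = 390 − 475 = -€85.
By producing, the firm covers all variable cost plus €216 of fixed cost; shutting down would lose the full €301.

Profit = -€85 at q = 6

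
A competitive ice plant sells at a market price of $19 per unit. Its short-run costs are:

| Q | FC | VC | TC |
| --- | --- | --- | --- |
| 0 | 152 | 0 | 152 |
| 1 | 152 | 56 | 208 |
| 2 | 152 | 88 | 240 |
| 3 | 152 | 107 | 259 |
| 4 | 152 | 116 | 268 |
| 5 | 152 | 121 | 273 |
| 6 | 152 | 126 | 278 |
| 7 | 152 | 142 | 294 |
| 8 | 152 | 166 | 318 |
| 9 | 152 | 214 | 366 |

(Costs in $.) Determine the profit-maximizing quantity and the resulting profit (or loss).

Profit at each row (π = 19Q − TC): Q=0: -152; Q=1: -189; Q=2: -202; Q=3: -202; Q=4: -192; Q=5: -178; Q=6: -164; Q=7: -161; Q=8: -166; Q=9: -195.
Profit is highest at Q = 0. Equivalently, the lowest AVC in the table is 142/7 ≈ $20.29 at Q = 7, and P = $19 falls below it — price never covers variable cost, so the firm shuts down and loses only its fixed cost.

Q = 0 (shut down); profit = -$152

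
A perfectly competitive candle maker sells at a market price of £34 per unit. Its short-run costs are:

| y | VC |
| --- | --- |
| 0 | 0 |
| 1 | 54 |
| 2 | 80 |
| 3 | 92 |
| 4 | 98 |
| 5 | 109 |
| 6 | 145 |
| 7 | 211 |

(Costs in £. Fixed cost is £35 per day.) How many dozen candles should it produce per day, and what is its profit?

Tabulate TR − TC: y=0: -35; y=1: -55; y=2: -47; y=3: -25; y=4: 3; y=5: 26; y=6: 24; y=7: -8.
Profit is maximized at y = 5. AVC there is 109/5 = £21.80 ≤ P, so producing beats shutting down (which would give -£35).

y = 5; profit = £26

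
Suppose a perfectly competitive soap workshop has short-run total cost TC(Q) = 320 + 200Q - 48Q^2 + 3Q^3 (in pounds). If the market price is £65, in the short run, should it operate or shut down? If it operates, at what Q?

From TC, MC = TC'(Q) = 200 - 96Q + 9Q^2 and AVC = VC/Q = 200 - 48Q + 3Q^2.
AVC is minimized where dAVC/dQ = -48 + 6Q = 0, at Q = 8; min AVC = 200 - 48·8 + 3·8^2 = £8.
Since P = £65 ≥ min AVC = £8, price covers variable cost and the firm should produce.
Solving P = MC: 135 - 96Q + 9Q^2 = 0 ⇒ Q = 5/3 or 9. On the upward-sloping branch, Q* = 9.
Check: AVC at Q = 9 is £11 ≤ P, so revenue covers variable cost.
Profit = P·Q − TC = 65·9 − 419 = £166.

Produce at Q = 9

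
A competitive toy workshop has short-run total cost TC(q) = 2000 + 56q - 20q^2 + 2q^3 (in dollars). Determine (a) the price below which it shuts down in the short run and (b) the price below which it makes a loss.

Shutdown price = $6; break-even price = $256

AVC = 56 - 20q + 2q^2; minimized at q = 5, giving min AVC = $6. That is the shutdown price.
ATC = 2000/q + 56 - 20q + 2q^2. Setting dATC/dq = −2000/q^2 − 20 + 4q = 0 gives q = 10 (since 4·10^3 − 20·10^2 = 2000).
min ATC = 2000/10 + 56 − 20·10 + 2·10^2 = $256. That is the break-even price.
For $6 ≤ P < $256 the firm produces at a loss; below $6 it shuts down.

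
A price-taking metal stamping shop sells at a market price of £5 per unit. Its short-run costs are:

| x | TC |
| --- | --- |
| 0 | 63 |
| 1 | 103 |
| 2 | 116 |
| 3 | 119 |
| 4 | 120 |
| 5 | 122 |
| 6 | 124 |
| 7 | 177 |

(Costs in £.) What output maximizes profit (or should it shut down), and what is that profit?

x = 0 (shut down); profit = -£63

Tabulate TR − TC: x=0: -63; x=1: -98; x=2: -106; x=3: -104; x=4: -100; x=5: -97; x=6: -94; x=7: -142.
Profit is highest at x = 0. Equivalently, the lowest AVC in the table is 61/6 ≈ £10.17 at x = 6, and P = £5 falls below it — price never covers variable cost, so the firm shuts down and loses only its fixed cost.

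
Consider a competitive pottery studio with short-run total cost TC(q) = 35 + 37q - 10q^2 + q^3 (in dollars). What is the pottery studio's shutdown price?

$12 per unit

The firm shuts down when price falls below the minimum of average variable cost. AVC = VC/q = 37 - 10q + q^2.
At the minimum of AVC, MC = AVC. MC = 37 - 20q + 3q^2; setting MC = AVC gives 2q^2 - 10q = 0, so q = 5. min AVC = 12.
So the shutdown price is $12.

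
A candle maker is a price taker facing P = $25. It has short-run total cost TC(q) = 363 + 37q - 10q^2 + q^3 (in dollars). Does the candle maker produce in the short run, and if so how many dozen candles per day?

Variable cost is VC = 37q - 10q^2 + q^3, so AVC = VC/q = 37 - 10q + q^2 and MC = dTC/dq = 37 - 20q + 3q^2.
AVC hits its minimum where MC = AVC, at q = 5, giving min AVC = 37 - 10·5 + 5^2 = $12.
Because $25 ≥ $12, revenue can cover variable cost; the firm operates.
Set P = MC: 25 = 37 - 20q + 3q^2 → 12 - 20q + 3q^2 = 0. The roots are q = 2/3 and q = 6; the profit-maximizing output is on the rising part of MC, so q* = 6.
Check: AVC at q = 6 is $13 ≤ P, so revenue covers variable cost.
Profit = P·q − TC = 25·6 − 441 = -$291, a loss, but smaller than the $363 fixed cost the firm would lose by shutting down.

Produce at q = 6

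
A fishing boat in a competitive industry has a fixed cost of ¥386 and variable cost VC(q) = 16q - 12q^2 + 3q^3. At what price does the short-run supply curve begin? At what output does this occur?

The firm shuts down when price falls below the minimum of average variable cost. AVC = VC/q = 16 - 12q + 3q^2.
dAVC/dq = -12 + 6q = 0 gives q = 2. min AVC = 16 - 12·2 + 3·2^2 = 4.
For P < ¥4 the firm produces nothing.

¥4 per unit, at q = 2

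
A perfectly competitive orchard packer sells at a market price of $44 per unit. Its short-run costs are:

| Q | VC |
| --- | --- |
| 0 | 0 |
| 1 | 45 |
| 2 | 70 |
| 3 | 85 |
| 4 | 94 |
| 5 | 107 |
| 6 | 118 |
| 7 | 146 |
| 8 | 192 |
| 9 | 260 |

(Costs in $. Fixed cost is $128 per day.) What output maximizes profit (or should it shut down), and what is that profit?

Q = 7; profit = $34

Tabulate TR − TC: Q=0: -128; Q=1: -129; Q=2: -110; Q=3: -81; Q=4: -46; Q=5: -15; Q=6: 18; Q=7: 34; Q=8: 32; Q=9: 8.
Profit is maximized at Q = 7. AVC there is 146/7 = $20.86 ≤ P, so producing beats shutting down (which would give -$128).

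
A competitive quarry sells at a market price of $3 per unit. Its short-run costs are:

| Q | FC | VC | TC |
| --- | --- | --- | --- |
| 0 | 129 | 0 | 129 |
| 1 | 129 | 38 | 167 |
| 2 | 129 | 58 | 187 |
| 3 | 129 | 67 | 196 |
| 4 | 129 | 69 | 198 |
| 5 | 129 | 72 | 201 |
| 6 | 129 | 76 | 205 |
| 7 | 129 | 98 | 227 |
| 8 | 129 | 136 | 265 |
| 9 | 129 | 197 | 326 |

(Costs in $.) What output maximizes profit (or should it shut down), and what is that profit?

Compute π = P·Q − TC at each output: Q=0: -129; Q=1: -164; Q=2: -181; Q=3: -187; Q=4: -186; Q=5: -186; Q=6: -187; Q=7: -206; Q=8: -241; Q=9: -299.
Profit is highest at Q = 0. Equivalently, the lowest AVC in the table is 76/6 ≈ $12.67 at Q = 6, and P = $3 falls below it — price never covers variable cost, so the firm shuts down and loses only its fixed cost.

Q = 0 (shut down); profit = -$129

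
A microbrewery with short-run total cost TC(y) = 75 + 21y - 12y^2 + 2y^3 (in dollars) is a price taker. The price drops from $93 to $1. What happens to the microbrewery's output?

Output falls from 6 to 0 (the firm shuts down)

AVC = 21 - 12y + 2y^2, minimized at y = 3 where min AVC = $3. MC = 21 - 24y + 6y^2.
At P = $93 ≥ min AVC, set P = MC on the rising branch: y = 6.
At P = $1 < min AVC = $3, price no longer covers variable cost at any output, so the firm shuts down: y = 0.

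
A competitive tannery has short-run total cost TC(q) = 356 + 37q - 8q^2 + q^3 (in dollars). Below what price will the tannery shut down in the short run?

$21 per unit

The firm shuts down when price falls below the minimum of average variable cost. AVC = VC/q = 37 - 8q + q^2.
At the minimum of AVC, MC = AVC. MC = 37 - 16q + 3q^2; setting MC = AVC gives 2q^2 - 8q = 0, so q = 4. min AVC = 21.
For P < $21 the firm produces nothing.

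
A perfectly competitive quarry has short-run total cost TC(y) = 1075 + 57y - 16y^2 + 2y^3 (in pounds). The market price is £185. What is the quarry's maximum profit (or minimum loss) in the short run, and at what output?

Profit = -£51 at y = 8

AVC = 57 - 16y + 2y^2 has its minimum £25 at y = 4; price £185 clears that bar, so the firm operates.
MC = 57 - 32y + 6y^2. Setting P = MC and taking the root on the rising branch gives y* = 8.
TR = 185·8 = 1480. TC = 1075 + 456 = 1531. Profit = 1480 − 1531 = -£51.
By producing, the firm covers all variable cost plus £1024 of fixed cost; shutting down would lose the full £1075.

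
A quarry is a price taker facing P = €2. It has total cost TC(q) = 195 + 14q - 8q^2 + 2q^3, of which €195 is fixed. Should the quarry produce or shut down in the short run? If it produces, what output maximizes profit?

Shut down

From TC, MC = TC'(q) = 14 - 16q + 6q^2 and AVC = VC/q = 14 - 8q + 2q^2.
AVC hits its minimum where MC = AVC, at q = 2, giving min AVC = 14 - 8·2 + 2·2^2 = €6.
P = €2 lies below min AVC = €6; no output level covers variable cost.
Shutting down limits the loss to fixed cost, €195.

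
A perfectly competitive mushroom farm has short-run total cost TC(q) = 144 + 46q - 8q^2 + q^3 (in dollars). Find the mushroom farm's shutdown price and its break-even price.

Shutdown price = min AVC. AVC = 46 - 8q + q^2, with vertex at q = 4 and minimum $30.
ATC = 144/q + 46 - 8q + q^2. Setting dATC/dq = −144/q^2 − 8 + 2q = 0 gives q = 6 (since 2·6^3 − 8·6^2 = 144).
min ATC = 144/6 + 46 − 8·6 + 6^2 = $58. That is the break-even price.
Between these two prices the firm operates at a loss; above $58 it earns a profit.

Shutdown price = $30; break-even price = $58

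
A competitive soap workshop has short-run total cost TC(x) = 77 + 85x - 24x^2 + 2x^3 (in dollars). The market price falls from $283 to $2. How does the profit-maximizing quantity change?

MC = 85 - 48x + 6x^2; the shutdown threshold is min AVC = $13 (at x = 6).
With P = $283 above the shutdown price, P = MC gives x = 11.
At P = $2 < min AVC = $13, price no longer covers variable cost at any output, so the firm shuts down: x = 0.

Output falls from 11 to 0 (the firm shuts down)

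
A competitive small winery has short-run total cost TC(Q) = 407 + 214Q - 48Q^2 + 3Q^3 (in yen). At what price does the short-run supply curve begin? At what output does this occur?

¥22 per unit, at Q = 8

Short-run supply begins at min AVC. From VC = 214Q - 48Q^2 + 3Q^3, AVC = 214 - 48Q + 3Q^2.
At the minimum of AVC, MC = AVC. MC = 214 - 96Q + 9Q^2; setting MC = AVC gives 6Q^2 - 48Q = 0, so Q = 8. min AVC = 22.
The firm shuts down for any P below ¥22.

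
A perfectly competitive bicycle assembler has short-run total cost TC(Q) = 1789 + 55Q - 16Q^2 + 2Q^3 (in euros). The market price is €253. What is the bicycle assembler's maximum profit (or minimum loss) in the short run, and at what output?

Profit = -€169 at Q = 9

AVC = 55 - 16Q + 2Q^2 has its minimum €23 at Q = 4; price €253 clears that bar, so the firm operates.
With MC = 55 - 32Q + 6Q^2, P = MC on the upward-sloping part at Q* = 9.
TR = 253·9 = 2277. TC = 1789 + 657 = 2446. Profit = 2277 − 2446 = -€169.
That loss of €169 beats the €1789 the firm would lose by shutting down; producing recovers €1620 of fixed cost.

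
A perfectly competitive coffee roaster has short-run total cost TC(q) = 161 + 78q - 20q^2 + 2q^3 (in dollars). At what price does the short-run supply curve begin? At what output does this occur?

$28 per unit, at q = 5

The shutdown price is the minimum of AVC. VC = 78q - 20q^2 + 2q^3, so AVC = 78 - 20q + 2q^2.
dAVC/dq = -20 + 4q = 0 gives q = 5. min AVC = 78 - 20·5 + 2·5^2 = 28.
For P < $28 the firm produces nothing.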